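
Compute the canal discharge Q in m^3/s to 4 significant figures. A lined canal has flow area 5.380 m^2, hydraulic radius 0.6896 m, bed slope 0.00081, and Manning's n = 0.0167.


Approach: apply Manning's equation, Q = (1/n)*A*R^(2/3)*S^(1/2).
Q = (1/0.0167) * 5.380 * 0.6896^(2/3) * 0.00081^(1/2) = 7.157 m^3/s
Therefore the canal discharge Q = 7.157 m^3/s.


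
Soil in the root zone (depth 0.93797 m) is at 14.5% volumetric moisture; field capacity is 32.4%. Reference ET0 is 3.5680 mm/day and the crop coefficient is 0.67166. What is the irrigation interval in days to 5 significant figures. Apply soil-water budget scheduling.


Approach: apply soil-water budget scheduling, SMD = (FC-theta)/100*depth*1000; ETc = ET0*Kc; interval = SMD/ETc.
Step 1 — soil moisture deficit:
  SMD = (32.4 - 14.5)/100 * 0.93797 * 1000 = 167.8966 mm
Step 2 — daily crop ET (ETc = ET0*Kc):
  ETc = 3.5680 * 0.67166 = 2.396483 mm/day
Step 3 — irrigation interval (SMD/ETc):
  interval = 167.8966 / 2.396483 = 70.060 days
Therefore the irrigation interval = 70.060 days.


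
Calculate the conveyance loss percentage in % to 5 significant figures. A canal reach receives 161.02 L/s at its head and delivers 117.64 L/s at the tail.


Approach: apply the conveyance loss ratio, loss% = ((Q_head - Q_tail)/Q_head)*100.
loss = ((161.02 - 117.64)/161.02)*100 = 26.941 %
Therefore the conveyance loss percentage = 26.941 %.


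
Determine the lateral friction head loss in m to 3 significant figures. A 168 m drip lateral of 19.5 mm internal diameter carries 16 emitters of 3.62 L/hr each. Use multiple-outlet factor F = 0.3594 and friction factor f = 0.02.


Approach: apply Darcy-Weisbach with the multiple-outlet F-factor, Q = n*q/(3600*1000) m^3/s; v = Q/A; hf = F*f*(L/D)*(v^2/(2g)).
Q = 16*3.62/(3600*1000) = 1.6089e-05 m^3/s
A = pi*(19.5e-3/2)^2 = 2.9865e-04 m^2, so v = Q/A = 0.053872 m/s
hf = 0.3594*0.02*(168/0.0195)*(0.053872^2/(2*9.81)) = 0.00916 m
Therefore the lateral friction head loss = 0.00916 m.


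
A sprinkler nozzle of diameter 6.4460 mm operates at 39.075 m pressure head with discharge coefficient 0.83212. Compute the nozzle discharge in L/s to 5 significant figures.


Approach: apply the orifice equation, Q = Cd*A*sqrt(2*g*h), A = pi*(d/2)^2.
A = pi*(6.4460e-3/2)^2 = 3.263401e-05 m^2
Q = 0.83212 * 3.263401e-05 * sqrt(2*9.81*39.075) * 1000 = 0.75189 L/s
Therefore the nozzle discharge = 0.75189 L/s.


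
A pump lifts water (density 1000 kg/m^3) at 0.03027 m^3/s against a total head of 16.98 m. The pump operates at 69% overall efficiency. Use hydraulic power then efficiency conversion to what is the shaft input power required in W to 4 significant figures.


Approach: apply hydraulic power then efficiency conversion, P = rho*g*Q*H; P_in = P/eta.
Step 1 — hydraulic power (P = rho*g*Q*H):
  P = 1000 * 9.81 * 0.03027 * 16.98 = 5042.19 W
Step 2 — input power: P_in = P/eta = 5042.19 / 0.69 = 7308 W
Therefore the shaft input power required = 7308 W.


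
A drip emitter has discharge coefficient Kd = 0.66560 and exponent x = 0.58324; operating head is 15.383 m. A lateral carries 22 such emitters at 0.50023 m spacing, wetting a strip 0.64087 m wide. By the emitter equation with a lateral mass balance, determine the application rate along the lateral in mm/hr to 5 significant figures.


Approach: apply the emitter equation with a lateral mass balance, q = Kd*h^x; Q = n*q; rate = Q/(n*spacing*width).
Step 1 — single emitter flow (q = Kd*h^x):
  q = 0.66560 * 15.383^0.58324 = 3.277503 L/hr
Step 2 — total lateral flow: Q = 22 * 3.277503 = 72.10507 L/hr
Step 3 — wetted area: A = 22 * 0.50023 * 0.64087 = 7.052813 m^2
Step 4 — application rate: Q/A = 72.10507/7.052813 = 10.224 mm/hr
Therefore the application rate along the lateral = 10.224 mm/hr.


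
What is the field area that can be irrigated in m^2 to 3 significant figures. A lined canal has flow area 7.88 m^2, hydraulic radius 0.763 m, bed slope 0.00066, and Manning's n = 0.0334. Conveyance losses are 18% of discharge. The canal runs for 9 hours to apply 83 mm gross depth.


Approach: apply Manning's equation with a conveyance and depth budget, Q = (1/n)*A*R^(2/3)*S^(1/2); Q_field = Q*(1-loss); Area = Q_field*t/(d/1000).
Step 1 — canal discharge (Manning's equation):
  Q = (1/0.0334) * 7.88 * 0.763^(2/3) * 0.00066^(1/2) = 5.0610 m^3/s
Step 2 — delivered flow: Q_field = 5.0610*(1 - 18/100) = 4.1500 m^3/s
Step 3 — volume delivered: V = 4.1500 * 9*3600 = 134460 m^3
Step 4 — area served: A = V / (depth/1000) = 134460 / 0.083 = 1620000 m^2
Therefore the field area that can be irrigated = 1620000 m^2.


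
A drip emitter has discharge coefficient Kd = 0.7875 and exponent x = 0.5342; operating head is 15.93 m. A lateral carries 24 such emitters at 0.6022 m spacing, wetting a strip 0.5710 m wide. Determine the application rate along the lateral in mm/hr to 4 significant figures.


Approach: apply the emitter equation with a lateral mass balance, q = Kd*h^x; Q = n*q; rate = Q/(n*spacing*width).
Step 1 — single emitter flow (q = Kd*h^x):
  q = 0.7875 * 15.93^0.5342 = 3.45521 L/hr
Step 2 — total lateral flow: Q = 24 * 3.45521 = 82.9250 L/hr
Step 3 — wetted area: A = 24 * 0.6022 * 0.5710 = 8.25255 m^2
Step 4 — application rate: Q/A = 82.9250/8.25255 = 10.05 mm/hr
Therefore the application rate along the lateral = 10.05 mm/hr.


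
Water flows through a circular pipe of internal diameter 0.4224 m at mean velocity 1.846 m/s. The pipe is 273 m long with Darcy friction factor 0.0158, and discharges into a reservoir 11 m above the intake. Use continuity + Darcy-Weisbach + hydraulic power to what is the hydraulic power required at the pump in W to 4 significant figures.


Approach: apply continuity + Darcy-Weisbach + hydraulic power, Q = A*v; hf = f*(L/D)*(v^2/(2g)); H = static + hf; P = rho*g*Q*H.
Step 1 — flow rate (continuity, Q = A*v):
  A = pi*(0.4224/2)^2 = 0.140132 m^2
  Q = 0.140132 * 1.846 = 0.258684 m^3/s
Step 2 — friction head loss (Darcy-Weisbach):
  hf = 0.0158 * (273/0.4224) * (1.846^2 / (2*9.81))
  hf = 1.77362 m
Step 3 — total head: H = 11 + 1.77362 = 12.7736 m
Step 4 — hydraulic power (P = rho*g*Q*H):
  P = 1000 * 9.81 * 0.258684 * 12.7736 = 32420 W
Therefore the hydraulic power required at the pump = 32420 W.


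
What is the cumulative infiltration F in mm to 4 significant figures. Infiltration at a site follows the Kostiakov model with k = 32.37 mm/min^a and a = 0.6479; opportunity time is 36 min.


Approach: apply the Kostiakov infiltration equation, F = k*t^a.
F = 32.37 * 36^0.6479 = 330.0 mm
Therefore the cumulative infiltration F = 330.0 mm.


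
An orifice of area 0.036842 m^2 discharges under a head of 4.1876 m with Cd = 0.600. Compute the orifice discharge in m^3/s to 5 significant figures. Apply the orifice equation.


Approach: apply the orifice equation, Q = Cd*A*sqrt(2*g*h).
Q = 0.600 * 0.036842 * sqrt(2*9.81*4.1876) = 0.20037 m^3/s
Therefore the orifice discharge = 0.20037 m^3/s.


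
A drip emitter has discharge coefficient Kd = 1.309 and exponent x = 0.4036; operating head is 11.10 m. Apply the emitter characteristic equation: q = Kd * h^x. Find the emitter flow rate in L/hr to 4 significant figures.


q = 1.309 * 11.10^0.4036 = 3.458 L/hr
Therefore the emitter flow rate = 3.458 L/hr.


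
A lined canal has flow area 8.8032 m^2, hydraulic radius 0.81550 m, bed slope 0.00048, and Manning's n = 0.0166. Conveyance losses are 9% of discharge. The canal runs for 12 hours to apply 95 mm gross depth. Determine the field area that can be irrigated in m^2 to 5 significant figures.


Approach: apply Manning's equation with a conveyance and depth budget, Q = (1/n)*A*R^(2/3)*S^(1/2); Q_field = Q*(1-loss); Area = Q_field*t/(d/1000).
Step 1 — canal discharge (Manning's equation):
  Q = (1/0.0166) * 8.8032 * 0.81550^(2/3) * 0.00048^(1/2) = 10.14151 m^3/s
Step 2 — delivered flow: Q_field = 10.14151*(1 - 9/100) = 9.228770 m^3/s
Step 3 — volume delivered: V = 9.228770 * 12*3600 = 398682.8 m^3
Step 4 — area served: A = V / (depth/1000) = 398682.8 / 0.095 = 4196700 m^2
Therefore the field area that can be irrigated = 4196700 m^2.


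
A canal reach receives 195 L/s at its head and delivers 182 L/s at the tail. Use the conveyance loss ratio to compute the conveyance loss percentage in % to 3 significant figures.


Approach: apply the conveyance loss ratio, loss% = ((Q_head - Q_tail)/Q_head)*100.
loss = ((195 - 182)/195)*100 = 6.67 %
Therefore the conveyance loss percentage = 6.67 %.


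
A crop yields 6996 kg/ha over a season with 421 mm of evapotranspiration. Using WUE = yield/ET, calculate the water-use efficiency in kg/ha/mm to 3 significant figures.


WUE = 6996 / 421 = 16.6 kg/ha/mm
Therefore the water-use efficiency = 16.6 kg/ha/mm.


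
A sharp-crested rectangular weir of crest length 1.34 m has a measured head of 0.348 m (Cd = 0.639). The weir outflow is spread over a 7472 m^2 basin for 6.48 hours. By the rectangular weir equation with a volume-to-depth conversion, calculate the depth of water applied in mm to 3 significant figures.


Approach: apply the rectangular weir equation with a volume-to-depth conversion, Q = (2/3)*Cd*L*sqrt(2g)*H^1.5; d = Q*t/A * 1000.
Step 1 — weir discharge:
  Q = (2/3)*0.639*1.34*sqrt(2*9.81)*0.348^1.5 = 0.51908 m^3/s
Step 2 — volume: V = 0.51908 * 6.48*3600 = 12109 m^3
Step 3 — depth: d = V/A * 1000 = 12109/7472 * 1000 = 1620 mm
Therefore the depth of water applied = 1620 mm.


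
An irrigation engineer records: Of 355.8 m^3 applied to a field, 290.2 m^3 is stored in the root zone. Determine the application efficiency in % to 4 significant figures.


Approach: apply the application efficiency ratio, Ea = (stored/applied)*100.
Ea = (290.2/355.8)*100 = 81.56 %
Therefore the application efficiency = 81.56 %.


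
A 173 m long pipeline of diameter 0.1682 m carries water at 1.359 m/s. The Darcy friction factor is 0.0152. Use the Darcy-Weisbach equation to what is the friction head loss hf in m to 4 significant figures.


Approach: apply the Darcy-Weisbach equation, hf = f*(L/D)*(v^2/(2g)).
hf = 0.0152 * (173/0.1682) * (1.359^2 / (2*9.81))
hf = 1.472 m
Therefore the friction head loss hf = 1.472 m.


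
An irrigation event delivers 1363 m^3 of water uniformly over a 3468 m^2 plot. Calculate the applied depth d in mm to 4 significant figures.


Approach: apply depth from volume over area, d = (V/A)*1000.
d = (1363 / 3468) * 1000 = 393.0 mm
Therefore the applied depth d = 393.0 mm.


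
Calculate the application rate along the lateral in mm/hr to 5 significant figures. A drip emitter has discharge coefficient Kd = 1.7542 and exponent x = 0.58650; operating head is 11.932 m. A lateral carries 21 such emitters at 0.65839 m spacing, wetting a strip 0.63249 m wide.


Approach: apply the emitter equation with a lateral mass balance, q = Kd*h^x; Q = n*q; rate = Q/(n*spacing*width).
Step 1 — single emitter flow (q = Kd*h^x):
  q = 1.7542 * 11.932^0.58650 = 7.508815 L/hr
Step 2 — total lateral flow: Q = 21 * 7.508815 = 157.6851 L/hr
Step 3 — wetted area: A = 21 * 0.65839 * 0.63249 = 8.744927 m^2
Step 4 — application rate: Q/A = 157.6851/8.744927 = 18.032 mm/hr
Therefore the application rate along the lateral = 18.032 mm/hr.


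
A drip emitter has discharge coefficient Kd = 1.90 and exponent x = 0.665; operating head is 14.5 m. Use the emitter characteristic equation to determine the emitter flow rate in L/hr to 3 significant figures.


Approach: apply the emitter characteristic equation, q = Kd * h^x.
q = 1.90 * 14.5^0.665 = 11.2 L/hr
Therefore the emitter flow rate = 11.2 L/hr.


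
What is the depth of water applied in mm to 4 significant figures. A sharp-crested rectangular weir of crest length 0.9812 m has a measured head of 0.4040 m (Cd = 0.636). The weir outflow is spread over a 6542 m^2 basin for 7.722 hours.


Approach: apply the rectangular weir equation with a volume-to-depth conversion, Q = (2/3)*Cd*L*sqrt(2g)*H^1.5; d = Q*t/A * 1000.
Step 1 — weir discharge:
  Q = (2/3)*0.636*0.9812*sqrt(2*9.81)*0.4040^1.5 = 0.473200 m^3/s
Step 2 — volume: V = 0.473200 * 7.722*3600 = 13154.6 m^3
Step 3 — depth: d = V/A * 1000 = 13154.6/6542 * 1000 = 2011 mm
Therefore the depth of water applied = 2011 mm.


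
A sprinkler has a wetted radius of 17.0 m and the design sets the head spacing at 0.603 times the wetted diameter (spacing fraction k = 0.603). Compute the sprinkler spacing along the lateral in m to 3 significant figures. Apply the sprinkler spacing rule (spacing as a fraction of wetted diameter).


Approach: apply the sprinkler spacing rule (spacing as a fraction of wetted diameter), S = k*(2*R).
S = 0.603 * (2 * 17.0) = 20.5 m
Therefore the sprinkler spacing along the lateral = 20.5 m.


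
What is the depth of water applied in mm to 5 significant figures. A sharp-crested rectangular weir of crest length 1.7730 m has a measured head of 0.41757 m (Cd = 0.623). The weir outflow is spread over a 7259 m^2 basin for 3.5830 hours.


Approach: apply the rectangular weir equation with a volume-to-depth conversion, Q = (2/3)*Cd*L*sqrt(2g)*H^1.5; d = Q*t/A * 1000.
Step 1 — weir discharge:
  Q = (2/3)*0.623*1.7730*sqrt(2*9.81)*0.41757^1.5 = 0.8801343 m^3/s
Step 2 — volume: V = 0.8801343 * 3.5830*3600 = 11352.68 m^3
Step 3 — depth: d = V/A * 1000 = 11352.68/7259 * 1000 = 1563.9 mm
Therefore the depth of water applied = 1563.9 mm.


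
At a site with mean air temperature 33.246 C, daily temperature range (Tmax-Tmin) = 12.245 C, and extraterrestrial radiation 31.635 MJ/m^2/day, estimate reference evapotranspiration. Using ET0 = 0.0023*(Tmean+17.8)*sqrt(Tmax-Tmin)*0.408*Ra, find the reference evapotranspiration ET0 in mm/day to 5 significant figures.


ET0 = 0.0023*(33.246+17.8)*sqrt(12.245)*0.408*31.635 = 5.3027 mm/day
Therefore the reference evapotranspiration ET0 = 5.3027 mm/day.


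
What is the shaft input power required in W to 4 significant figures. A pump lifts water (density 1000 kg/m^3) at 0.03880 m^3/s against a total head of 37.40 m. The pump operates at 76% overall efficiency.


Approach: apply hydraulic power then efficiency conversion, P = rho*g*Q*H; P_in = P/eta.
Step 1 — hydraulic power (P = rho*g*Q*H):
  P = 1000 * 9.81 * 0.03880 * 37.40 = 14235.5 W
Step 2 — input power: P_in = P/eta = 14235.5 / 0.76 = 18730 W
Therefore the shaft input power required = 18730 W.


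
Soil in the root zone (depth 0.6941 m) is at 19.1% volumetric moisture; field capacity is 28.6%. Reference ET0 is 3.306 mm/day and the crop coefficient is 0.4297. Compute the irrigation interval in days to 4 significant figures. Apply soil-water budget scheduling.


Approach: apply soil-water budget scheduling, SMD = (FC-theta)/100*depth*1000; ETc = ET0*Kc; interval = SMD/ETc.
Step 1 — soil moisture deficit:
  SMD = (28.6 - 19.1)/100 * 0.6941 * 1000 = 65.9395 mm
Step 2 — daily crop ET (ETc = ET0*Kc):
  ETc = 3.306 * 0.4297 = 1.42059 mm/day
Step 3 — irrigation interval (SMD/ETc):
  interval = 65.9395 / 1.42059 = 46.42 days
Therefore the irrigation interval = 46.42 days.


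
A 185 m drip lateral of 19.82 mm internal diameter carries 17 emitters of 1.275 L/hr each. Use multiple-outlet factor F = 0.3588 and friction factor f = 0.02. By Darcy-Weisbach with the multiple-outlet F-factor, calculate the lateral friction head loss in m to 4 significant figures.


Approach: apply Darcy-Weisbach with the multiple-outlet F-factor, Q = n*q/(3600*1000) m^3/s; v = Q/A; hf = F*f*(L/D)*(v^2/(2g)).
Q = 17*1.275/(3600*1000) = 6.02083e-06 m^3/s
A = pi*(19.82e-3/2)^2 = 3.08530e-04 m^2, so v = Q/A = 0.0195146 m/s
hf = 0.3588*0.02*(185/0.01982)*(0.0195146^2/(2*9.81)) = 0.001300 m
Therefore the lateral friction head loss = 0.001300 m.


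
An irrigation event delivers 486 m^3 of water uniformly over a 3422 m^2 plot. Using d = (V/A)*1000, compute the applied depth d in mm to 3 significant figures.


d = (486 / 3422) * 1000 = 142 mm
Therefore the applied depth d = 142 mm.


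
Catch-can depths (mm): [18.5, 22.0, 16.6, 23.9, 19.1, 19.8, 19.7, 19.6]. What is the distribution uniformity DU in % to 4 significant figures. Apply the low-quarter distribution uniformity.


Approach: apply the low-quarter distribution uniformity, DU = (mean of lowest quarter of readings / overall mean)*100.
sorted lowest 2 of 8: [16.6, 18.5] -> mean = 17.5500 mm
overall mean = 19.9000 mm
DU = (17.5500/19.9000)*100 = 88.19 %
Therefore the distribution uniformity DU = 88.19 %.


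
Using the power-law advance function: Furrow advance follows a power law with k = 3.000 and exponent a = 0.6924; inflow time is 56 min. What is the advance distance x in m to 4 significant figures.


Approach: apply the power-law advance function, x = k*t^a.
x = 3.000 * 56^0.6924 = 48.70 m
Therefore the advance distance x = 48.70 m.


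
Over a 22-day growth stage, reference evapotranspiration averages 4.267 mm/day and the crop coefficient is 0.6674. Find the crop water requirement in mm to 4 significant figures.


Approach: apply the crop water requirement relation, CWR = ET0 * Kc * days.
CWR = 4.267 * 0.6674 * 22 = 62.65 mm
Therefore the crop water requirement = 62.65 mm.


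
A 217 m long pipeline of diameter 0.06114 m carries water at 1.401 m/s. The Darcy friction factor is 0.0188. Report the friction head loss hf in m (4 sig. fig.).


Approach: apply the Darcy-Weisbach equation, hf = f*(L/D)*(v^2/(2g)).
hf = 0.0188 * (217/0.06114) * (1.401^2 / (2*9.81))
hf = 6.675 m
Therefore the friction head loss hf = 6.675 m.


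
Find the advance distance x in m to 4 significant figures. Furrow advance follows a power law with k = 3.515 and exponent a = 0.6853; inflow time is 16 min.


Approach: apply the power-law advance function, x = k*t^a.
x = 3.515 * 16^0.6853 = 23.50 m
Therefore the advance distance x = 23.50 m.


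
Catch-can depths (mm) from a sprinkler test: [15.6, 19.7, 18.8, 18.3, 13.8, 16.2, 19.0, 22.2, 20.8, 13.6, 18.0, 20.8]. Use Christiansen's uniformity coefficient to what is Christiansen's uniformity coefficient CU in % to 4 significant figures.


Approach: apply Christiansen's uniformity coefficient, CU = (1 - mean_abs_deviation/mean)*100.
mean = 18.0667 mm
mean |d_i - mean| = 2.18889 mm
CU = (1 - 2.18889/18.0667)*100 = 87.88 %
Therefore Christiansen's uniformity coefficient CU = 87.88 %.


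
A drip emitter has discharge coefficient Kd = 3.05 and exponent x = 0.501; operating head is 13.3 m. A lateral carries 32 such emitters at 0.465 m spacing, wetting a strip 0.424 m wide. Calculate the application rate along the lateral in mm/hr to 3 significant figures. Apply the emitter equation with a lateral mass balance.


Approach: apply the emitter equation with a lateral mass balance, q = Kd*h^x; Q = n*q; rate = Q/(n*spacing*width).
Step 1 — single emitter flow (q = Kd*h^x):
  q = 3.05 * 13.3^0.501 = 11.152 L/hr
Step 2 — total lateral flow: Q = 32 * 11.152 = 356.86 L/hr
Step 3 — wetted area: A = 32 * 0.465 * 0.424 = 6.3091 m^2
Step 4 — application rate: Q/A = 356.86/6.3091 = 56.6 mm/hr
Therefore the application rate along the lateral = 56.6 mm/hr.


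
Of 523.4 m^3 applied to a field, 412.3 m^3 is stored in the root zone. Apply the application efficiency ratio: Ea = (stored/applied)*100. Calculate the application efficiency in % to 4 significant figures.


Ea = (412.3/523.4)*100 = 78.77 %
Therefore the application efficiency = 78.77 %.


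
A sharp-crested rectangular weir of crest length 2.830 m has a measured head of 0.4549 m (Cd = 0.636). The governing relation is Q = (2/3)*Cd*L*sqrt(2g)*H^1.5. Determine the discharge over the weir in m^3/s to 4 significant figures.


Q = (2/3)*0.636*2.830*sqrt(2*9.81)*0.4549^1.5 = 1.631 m^3/s
Therefore the discharge over the weir = 1.631 m^3/s.


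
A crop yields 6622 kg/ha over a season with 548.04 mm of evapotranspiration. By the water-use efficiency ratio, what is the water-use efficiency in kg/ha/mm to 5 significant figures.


Approach: apply the water-use efficiency ratio, WUE = yield/ET.
WUE = 6622 / 548.04 = 12.083 kg/ha/mm
Therefore the water-use efficiency = 12.083 kg/ha/mm.


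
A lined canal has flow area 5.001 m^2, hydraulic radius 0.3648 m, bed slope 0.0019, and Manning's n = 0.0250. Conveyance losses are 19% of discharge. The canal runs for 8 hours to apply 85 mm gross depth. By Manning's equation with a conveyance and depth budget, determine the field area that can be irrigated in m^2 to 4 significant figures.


Approach: apply Manning's equation with a conveyance and depth budget, Q = (1/n)*A*R^(2/3)*S^(1/2); Q_field = Q*(1-loss); Area = Q_field*t/(d/1000).
Step 1 — canal discharge (Manning's equation):
  Q = (1/0.0250) * 5.001 * 0.3648^(2/3) * 0.0019^(1/2) = 4.45174 m^3/s
Step 2 — delivered flow: Q_field = 4.45174*(1 - 19/100) = 3.60591 m^3/s
Step 3 — volume delivered: V = 3.60591 * 8*3600 = 103850 m^3
Step 4 — area served: A = V / (depth/1000) = 103850 / 0.085 = 1222000 m^2
Therefore the field area that can be irrigated = 1222000 m^2.


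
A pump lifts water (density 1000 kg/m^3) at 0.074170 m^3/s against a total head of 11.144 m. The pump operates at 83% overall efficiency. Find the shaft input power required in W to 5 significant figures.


Approach: apply hydraulic power then efficiency conversion, P = rho*g*Q*H; P_in = P/eta.
Step 1 — hydraulic power (P = rho*g*Q*H):
  P = 1000 * 9.81 * 0.074170 * 11.144 = 8108.460 W
Step 2 — input power: P_in = P/eta = 8108.460 / 0.83 = 9769.2 W
Therefore the shaft input power required = 9769.2 W.


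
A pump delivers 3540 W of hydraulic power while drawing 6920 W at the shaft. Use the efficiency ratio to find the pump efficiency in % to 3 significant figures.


Approach: apply the efficiency ratio, eta = (P_out/P_in)*100.
eta = (3540 / 6920) * 100 = 51.2 %
Therefore the pump efficiency = 51.2 %.


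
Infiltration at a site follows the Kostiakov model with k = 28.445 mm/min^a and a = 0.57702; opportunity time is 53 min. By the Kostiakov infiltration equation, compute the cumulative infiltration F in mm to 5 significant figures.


Approach: apply the Kostiakov infiltration equation, F = k*t^a.
F = 28.445 * 53^0.57702 = 281.16 mm
Therefore the cumulative infiltration F = 281.16 mm.


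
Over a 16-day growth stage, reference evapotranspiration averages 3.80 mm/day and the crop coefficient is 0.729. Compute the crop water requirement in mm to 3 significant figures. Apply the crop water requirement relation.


Approach: apply the crop water requirement relation, CWR = ET0 * Kc * days.
CWR = 3.80 * 0.729 * 16 = 44.3 mm
Therefore the crop water requirement = 44.3 mm.


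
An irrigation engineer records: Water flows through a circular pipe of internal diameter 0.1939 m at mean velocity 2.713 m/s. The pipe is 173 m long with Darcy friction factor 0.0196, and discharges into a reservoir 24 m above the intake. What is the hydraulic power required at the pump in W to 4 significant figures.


Approach: apply continuity + Darcy-Weisbach + hydraulic power, Q = A*v; hf = f*(L/D)*(v^2/(2g)); H = static + hf; P = rho*g*Q*H.
Step 1 — flow rate (continuity, Q = A*v):
  A = pi*(0.1939/2)^2 = 0.0295288 m^2
  Q = 0.0295288 * 2.713 = 0.0801116 m^3/s
Step 2 — friction head loss (Darcy-Weisbach):
  hf = 0.0196 * (173/0.1939) * (2.713^2 / (2*9.81))
  hf = 6.56032 m
Step 3 — total head: H = 24 + 6.56032 = 30.5603 m
Step 4 — hydraulic power (P = rho*g*Q*H):
  P = 1000 * 9.81 * 0.0801116 * 30.5603 = 24020 W
Therefore the hydraulic power required at the pump = 24020 W.


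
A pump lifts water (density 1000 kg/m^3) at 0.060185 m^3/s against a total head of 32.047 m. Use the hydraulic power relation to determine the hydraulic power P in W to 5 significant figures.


Approach: apply the hydraulic power relation, P = rho*g*Q*H.
P = 1000 * 9.81 * 0.060185 * 32.047 = 18921 W
Therefore the hydraulic power P = 18921 W.


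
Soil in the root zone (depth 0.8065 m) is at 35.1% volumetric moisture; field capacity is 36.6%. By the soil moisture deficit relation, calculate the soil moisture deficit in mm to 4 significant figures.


Approach: apply the soil moisture deficit relation, SMD = (FC - theta)/100 * depth * 1000.
SMD = (36.6 - 35.1)/100 * 0.8065 * 1000 = 12.10 mm
Therefore the soil moisture deficit = 12.10 mm.


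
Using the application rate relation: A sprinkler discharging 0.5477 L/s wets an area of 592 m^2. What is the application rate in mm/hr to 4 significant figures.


Approach: apply the application rate relation, rate = (Q/A)*3600.
rate = (0.5477 / 592) * 3600 = 3.331 mm/hr
Therefore the application rate = 3.331 mm/hr.


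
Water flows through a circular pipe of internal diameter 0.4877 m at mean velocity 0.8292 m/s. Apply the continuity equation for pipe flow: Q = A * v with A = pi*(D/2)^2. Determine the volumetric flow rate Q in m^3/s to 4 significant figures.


A = pi*(0.4877/2)^2 = 0.186808 m^2
Q = 0.186808 * 0.8292 = 0.1549 m^3/s
Therefore the volumetric flow rate Q = 0.1549 m^3/s.


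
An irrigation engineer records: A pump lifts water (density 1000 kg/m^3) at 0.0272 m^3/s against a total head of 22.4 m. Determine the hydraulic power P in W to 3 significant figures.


Approach: apply the hydraulic power relation, P = rho*g*Q*H.
P = 1000 * 9.81 * 0.0272 * 22.4 = 5980 W
Therefore the hydraulic power P = 5980 W.


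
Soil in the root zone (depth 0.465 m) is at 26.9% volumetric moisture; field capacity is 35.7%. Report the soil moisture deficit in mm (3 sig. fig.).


Approach: apply the soil moisture deficit relation, SMD = (FC - theta)/100 * depth * 1000.
SMD = (35.7 - 26.9)/100 * 0.465 * 1000 = 40.9 mm
Therefore the soil moisture deficit = 40.9 mm.


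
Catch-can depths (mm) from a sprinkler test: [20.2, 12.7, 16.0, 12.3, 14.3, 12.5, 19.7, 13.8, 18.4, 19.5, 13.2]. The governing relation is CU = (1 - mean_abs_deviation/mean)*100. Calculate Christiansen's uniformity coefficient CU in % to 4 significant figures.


mean = 15.6909 mm
mean |d_i - mean| = 2.79008 mm
CU = (1 - 2.79008/15.6909)*100 = 82.22 %
Therefore Christiansen's uniformity coefficient CU = 82.22 %.


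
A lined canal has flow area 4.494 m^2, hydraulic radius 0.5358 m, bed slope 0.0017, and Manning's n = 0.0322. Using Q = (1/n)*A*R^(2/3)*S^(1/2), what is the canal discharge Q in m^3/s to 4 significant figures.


Q = (1/0.0322) * 4.494 * 0.5358^(2/3) * 0.0017^(1/2) = 3.796 m^3/s
Therefore the canal discharge Q = 3.796 m^3/s.


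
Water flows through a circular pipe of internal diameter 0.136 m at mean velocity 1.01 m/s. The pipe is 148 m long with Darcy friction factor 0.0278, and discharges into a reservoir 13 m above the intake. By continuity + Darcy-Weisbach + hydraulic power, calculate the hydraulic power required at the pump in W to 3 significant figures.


Approach: apply continuity + Darcy-Weisbach + hydraulic power, Q = A*v; hf = f*(L/D)*(v^2/(2g)); H = static + hf; P = rho*g*Q*H.
Step 1 — flow rate (continuity, Q = A*v):
  A = pi*(0.136/2)^2 = 0.014527 m^2
  Q = 0.014527 * 1.01 = 0.014672 m^3/s
Step 2 — friction head loss (Darcy-Weisbach):
  hf = 0.0278 * (148/0.136) * (1.01^2 / (2*9.81))
  hf = 1.5729 m
Step 3 — total head: H = 13 + 1.5729 = 14.573 m
Step 4 — hydraulic power (P = rho*g*Q*H):
  P = 1000 * 9.81 * 0.014672 * 14.573 = 2100 W
Therefore the hydraulic power required at the pump = 2100 W.


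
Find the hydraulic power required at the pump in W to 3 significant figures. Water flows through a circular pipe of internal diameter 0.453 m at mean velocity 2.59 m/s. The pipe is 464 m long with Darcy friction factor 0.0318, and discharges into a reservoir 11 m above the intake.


Approach: apply continuity + Darcy-Weisbach + hydraulic power, Q = A*v; hf = f*(L/D)*(v^2/(2g)); H = static + hf; P = rho*g*Q*H.
Step 1 — flow rate (continuity, Q = A*v):
  A = pi*(0.453/2)^2 = 0.16117 m^2
  Q = 0.16117 * 2.59 = 0.41743 m^3/s
Step 2 — friction head loss (Darcy-Weisbach):
  hf = 0.0318 * (464/0.453) * (2.59^2 / (2*9.81))
  hf = 11.136 m
Step 3 — total head: H = 11 + 11.136 = 22.136 m
Step 4 — hydraulic power (P = rho*g*Q*H):
  P = 1000 * 9.81 * 0.41743 * 22.136 = 90600 W
Therefore the hydraulic power required at the pump = 90600 W.


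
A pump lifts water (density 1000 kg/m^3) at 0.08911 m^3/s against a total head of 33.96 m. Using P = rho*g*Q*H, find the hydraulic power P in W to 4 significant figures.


P = 1000 * 9.81 * 0.08911 * 33.96 = 29690 W
Therefore the hydraulic power P = 29690 W.


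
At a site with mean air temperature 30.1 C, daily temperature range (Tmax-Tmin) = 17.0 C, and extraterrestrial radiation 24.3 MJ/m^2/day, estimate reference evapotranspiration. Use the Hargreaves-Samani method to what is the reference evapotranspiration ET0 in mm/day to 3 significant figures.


Approach: apply the Hargreaves-Samani method, ET0 = 0.0023*(Tmean+17.8)*sqrt(Tmax-Tmin)*0.408*Ra.
ET0 = 0.0023*(30.1+17.8)*sqrt(17.0)*0.408*24.3 = 4.50 mm/day
Therefore the reference evapotranspiration ET0 = 4.50 mm/day.


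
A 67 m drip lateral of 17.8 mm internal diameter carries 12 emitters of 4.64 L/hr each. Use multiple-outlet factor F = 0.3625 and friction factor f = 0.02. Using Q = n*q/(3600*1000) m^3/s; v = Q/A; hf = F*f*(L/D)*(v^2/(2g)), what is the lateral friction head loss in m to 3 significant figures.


Q = 12*4.64/(3600*1000) = 1.5467e-05 m^3/s
A = pi*(17.8e-3/2)^2 = 2.4885e-04 m^2, so v = Q/A = 0.062154 m/s
hf = 0.3625*0.02*(67/0.0178)*(0.062154^2/(2*9.81)) = 0.00537 m
Therefore the lateral friction head loss = 0.00537 m.


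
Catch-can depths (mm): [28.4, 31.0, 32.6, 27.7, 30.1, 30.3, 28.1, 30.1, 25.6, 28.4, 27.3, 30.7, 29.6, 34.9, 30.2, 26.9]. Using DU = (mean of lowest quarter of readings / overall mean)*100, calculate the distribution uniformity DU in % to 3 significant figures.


sorted lowest 4 of 16: [25.6, 26.9, 27.3, 27.7] -> mean = 26.875 mm
overall mean = 29.494 mm
DU = (26.875/29.494)*100 = 91.1 %
Therefore the distribution uniformity DU = 91.1 %.


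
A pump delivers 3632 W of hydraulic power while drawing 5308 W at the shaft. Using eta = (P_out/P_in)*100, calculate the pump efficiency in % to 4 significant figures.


eta = (3632 / 5308) * 100 = 68.43 %
Therefore the pump efficiency = 68.43 %.


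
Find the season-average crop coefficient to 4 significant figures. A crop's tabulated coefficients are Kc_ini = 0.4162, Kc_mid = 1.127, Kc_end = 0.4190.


Approach: apply a simple seasonal average, Kc_avg = (Kc_ini + Kc_mid + Kc_end)/3.
Kc_avg = (0.4162 + 1.127 + 0.4190)/3 = 0.6541
Therefore the season-average crop coefficient = 0.6541.


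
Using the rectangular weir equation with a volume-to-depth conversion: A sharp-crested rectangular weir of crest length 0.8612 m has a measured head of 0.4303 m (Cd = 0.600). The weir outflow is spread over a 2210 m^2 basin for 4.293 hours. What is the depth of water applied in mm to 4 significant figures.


Approach: apply the rectangular weir equation with a volume-to-depth conversion, Q = (2/3)*Cd*L*sqrt(2g)*H^1.5; d = Q*t/A * 1000.
Step 1 — weir discharge:
  Q = (2/3)*0.600*0.8612*sqrt(2*9.81)*0.4303^1.5 = 0.430696 m^3/s
Step 2 — volume: V = 0.430696 * 4.293*3600 = 6656.32 m^3
Step 3 — depth: d = V/A * 1000 = 6656.32/2210 * 1000 = 3012 mm
Therefore the depth of water applied = 3012 mm.


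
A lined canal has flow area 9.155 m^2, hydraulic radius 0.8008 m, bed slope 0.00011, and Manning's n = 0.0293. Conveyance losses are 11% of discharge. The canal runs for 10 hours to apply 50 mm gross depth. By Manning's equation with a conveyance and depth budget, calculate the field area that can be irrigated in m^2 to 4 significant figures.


Approach: apply Manning's equation with a conveyance and depth budget, Q = (1/n)*A*R^(2/3)*S^(1/2); Q_field = Q*(1-loss); Area = Q_field*t/(d/1000).
Step 1 — canal discharge (Manning's equation):
  Q = (1/0.0293) * 9.155 * 0.8008^(2/3) * 0.00011^(1/2) = 2.82598 m^3/s
Step 2 — delivered flow: Q_field = 2.82598*(1 - 11/100) = 2.51513 m^3/s
Step 3 — volume delivered: V = 2.51513 * 10*3600 = 90544.5 m^3
Step 4 — area served: A = V / (depth/1000) = 90544.5 / 0.05 = 1811000 m^2
Therefore the field area that can be irrigated = 1811000 m^2.


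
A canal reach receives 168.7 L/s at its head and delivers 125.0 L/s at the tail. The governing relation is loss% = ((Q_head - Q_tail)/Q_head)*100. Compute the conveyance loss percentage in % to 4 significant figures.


loss = ((168.7 - 125.0)/168.7)*100 = 25.90 %
Therefore the conveyance loss percentage = 25.90 %.


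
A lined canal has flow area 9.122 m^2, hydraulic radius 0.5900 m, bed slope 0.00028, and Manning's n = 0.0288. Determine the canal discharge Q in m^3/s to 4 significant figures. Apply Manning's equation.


Approach: apply Manning's equation, Q = (1/n)*A*R^(2/3)*S^(1/2).
Q = (1/0.0288) * 9.122 * 0.5900^(2/3) * 0.00028^(1/2) = 3.728 m^3/s
Therefore the canal discharge Q = 3.728 m^3/s.


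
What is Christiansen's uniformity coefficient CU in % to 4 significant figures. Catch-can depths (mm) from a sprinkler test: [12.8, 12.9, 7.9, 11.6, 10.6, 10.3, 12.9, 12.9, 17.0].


Approach: apply Christiansen's uniformity coefficient, CU = (1 - mean_abs_deviation/mean)*100.
mean = 12.1000 mm
mean |d_i - mean| = 1.77778 mm
CU = (1 - 1.77778/12.1000)*100 = 85.31 %
Therefore Christiansen's uniformity coefficient CU = 85.31 %.


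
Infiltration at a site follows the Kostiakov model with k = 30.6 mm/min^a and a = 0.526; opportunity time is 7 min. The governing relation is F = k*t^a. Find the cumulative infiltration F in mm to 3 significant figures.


F = 30.6 * 7^0.526 = 85.2 mm
Therefore the cumulative infiltration F = 85.2 mm.


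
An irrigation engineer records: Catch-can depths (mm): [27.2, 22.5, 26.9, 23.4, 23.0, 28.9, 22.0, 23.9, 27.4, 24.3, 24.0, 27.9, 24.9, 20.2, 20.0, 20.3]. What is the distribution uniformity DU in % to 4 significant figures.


Approach: apply the low-quarter distribution uniformity, DU = (mean of lowest quarter of readings / overall mean)*100.
sorted lowest 4 of 16: [20.0, 20.2, 20.3, 22.0] -> mean = 20.6250 mm
overall mean = 24.1750 mm
DU = (20.6250/24.1750)*100 = 85.32 %
Therefore the distribution uniformity DU = 85.32 %.


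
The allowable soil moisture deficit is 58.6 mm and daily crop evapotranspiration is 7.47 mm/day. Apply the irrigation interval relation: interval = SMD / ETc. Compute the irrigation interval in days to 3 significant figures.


interval = 58.6 / 7.47 = 7.84 days
Therefore the irrigation interval = 7.84 days.


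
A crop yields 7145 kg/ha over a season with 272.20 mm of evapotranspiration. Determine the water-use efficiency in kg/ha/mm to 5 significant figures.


Approach: apply the water-use efficiency ratio, WUE = yield/ET.
WUE = 7145 / 272.20 = 26.249 kg/ha/mm
Therefore the water-use efficiency = 26.249 kg/ha/mm.


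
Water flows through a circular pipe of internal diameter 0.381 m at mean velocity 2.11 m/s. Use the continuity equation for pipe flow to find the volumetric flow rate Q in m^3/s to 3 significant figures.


Approach: apply the continuity equation for pipe flow, Q = A * v with A = pi*(D/2)^2.
A = pi*(0.381/2)^2 = 0.11401 m^2
Q = 0.11401 * 2.11 = 0.241 m^3/s
Therefore the volumetric flow rate Q = 0.241 m^3/s.


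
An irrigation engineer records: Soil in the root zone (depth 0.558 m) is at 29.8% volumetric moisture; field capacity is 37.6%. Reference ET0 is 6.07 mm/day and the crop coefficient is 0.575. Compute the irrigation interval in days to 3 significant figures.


Approach: apply soil-water budget scheduling, SMD = (FC-theta)/100*depth*1000; ETc = ET0*Kc; interval = SMD/ETc.
Step 1 — soil moisture deficit:
  SMD = (37.6 - 29.8)/100 * 0.558 * 1000 = 43.524 mm
Step 2 — daily crop ET (ETc = ET0*Kc):
  ETc = 6.07 * 0.575 = 3.4903 mm/day
Step 3 — irrigation interval (SMD/ETc):
  interval = 43.524 / 3.4903 = 12.5 days
Therefore the irrigation interval = 12.5 days.


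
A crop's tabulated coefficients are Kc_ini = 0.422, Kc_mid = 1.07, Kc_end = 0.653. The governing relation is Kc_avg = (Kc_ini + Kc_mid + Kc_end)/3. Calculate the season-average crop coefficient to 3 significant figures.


Kc_avg = (0.422 + 1.07 + 0.653)/3 = 0.715
Therefore the season-average crop coefficient = 0.715.


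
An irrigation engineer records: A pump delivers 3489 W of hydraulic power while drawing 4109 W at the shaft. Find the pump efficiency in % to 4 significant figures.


Approach: apply the efficiency ratio, eta = (P_out/P_in)*100.
eta = (3489 / 4109) * 100 = 84.91 %
Therefore the pump efficiency = 84.91 %.


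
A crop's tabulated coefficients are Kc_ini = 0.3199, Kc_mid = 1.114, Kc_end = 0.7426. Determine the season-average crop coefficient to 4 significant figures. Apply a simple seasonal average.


Approach: apply a simple seasonal average, Kc_avg = (Kc_ini + Kc_mid + Kc_end)/3.
Kc_avg = (0.3199 + 1.114 + 0.7426)/3 = 0.7255
Therefore the season-average crop coefficient = 0.7255.


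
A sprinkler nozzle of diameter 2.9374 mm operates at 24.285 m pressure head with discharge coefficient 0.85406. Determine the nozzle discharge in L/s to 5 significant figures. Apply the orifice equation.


Approach: apply the orifice equation, Q = Cd*A*sqrt(2*g*h), A = pi*(d/2)^2.
A = pi*(2.9374e-3/2)^2 = 6.776666e-06 m^2
Q = 0.85406 * 6.776666e-06 * sqrt(2*9.81*24.285) * 1000 = 0.12633 L/s
Therefore the nozzle discharge = 0.12633 L/s.


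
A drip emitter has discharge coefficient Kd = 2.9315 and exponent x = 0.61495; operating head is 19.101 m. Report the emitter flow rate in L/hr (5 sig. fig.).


Approach: apply the emitter characteristic equation, q = Kd * h^x.
q = 2.9315 * 19.101^0.61495 = 17.984 L/hr
Therefore the emitter flow rate = 17.984 L/hr.


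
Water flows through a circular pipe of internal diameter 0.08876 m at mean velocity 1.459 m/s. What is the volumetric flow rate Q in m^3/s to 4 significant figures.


Approach: apply the continuity equation for pipe flow, Q = A * v with A = pi*(D/2)^2.
A = pi*(0.08876/2)^2 = 0.00618763 m^2
Q = 0.00618763 * 1.459 = 0.009028 m^3/s
Therefore the volumetric flow rate Q = 0.009028 m^3/s.


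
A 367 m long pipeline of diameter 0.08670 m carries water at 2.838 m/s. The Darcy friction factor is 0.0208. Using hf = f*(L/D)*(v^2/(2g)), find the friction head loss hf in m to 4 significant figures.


hf = 0.0208 * (367/0.08670) * (2.838^2 / (2*9.81))
hf = 36.14 m
Therefore the friction head loss hf = 36.14 m.


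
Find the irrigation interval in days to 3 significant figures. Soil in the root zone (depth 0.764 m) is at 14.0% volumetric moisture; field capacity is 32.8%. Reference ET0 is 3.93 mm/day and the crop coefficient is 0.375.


Approach: apply soil-water budget scheduling, SMD = (FC-theta)/100*depth*1000; ETc = ET0*Kc; interval = SMD/ETc.
Step 1 — soil moisture deficit:
  SMD = (32.8 - 14.0)/100 * 0.764 * 1000 = 143.63 mm
Step 2 — daily crop ET (ETc = ET0*Kc):
  ETc = 3.93 * 0.375 = 1.4738 mm/day
Step 3 — irrigation interval (SMD/ETc):
  interval = 143.63 / 1.4738 = 97.5 days
Therefore the irrigation interval = 97.5 days.


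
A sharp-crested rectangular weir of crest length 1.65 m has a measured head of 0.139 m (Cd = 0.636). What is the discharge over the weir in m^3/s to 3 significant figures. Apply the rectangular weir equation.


Approach: apply the rectangular weir equation, Q = (2/3)*Cd*L*sqrt(2g)*H^1.5.
Q = (2/3)*0.636*1.65*sqrt(2*9.81)*0.139^1.5 = 0.161 m^3/s
Therefore the discharge over the weir = 0.161 m^3/s.


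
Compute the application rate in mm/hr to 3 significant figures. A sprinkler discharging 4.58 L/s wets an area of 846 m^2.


Approach: apply the application rate relation, rate = (Q/A)*3600.
rate = (4.58 / 846) * 3600 = 19.5 mm/hr
Therefore the application rate = 19.5 mm/hr.


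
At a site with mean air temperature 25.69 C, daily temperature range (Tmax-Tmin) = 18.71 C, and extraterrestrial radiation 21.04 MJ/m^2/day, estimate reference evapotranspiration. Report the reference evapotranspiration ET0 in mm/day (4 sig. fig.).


Approach: apply the Hargreaves-Samani method, ET0 = 0.0023*(Tmean+17.8)*sqrt(Tmax-Tmin)*0.408*Ra.
ET0 = 0.0023*(25.69+17.8)*sqrt(18.71)*0.408*21.04 = 3.714 mm/day
Therefore the reference evapotranspiration ET0 = 3.714 mm/day.
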